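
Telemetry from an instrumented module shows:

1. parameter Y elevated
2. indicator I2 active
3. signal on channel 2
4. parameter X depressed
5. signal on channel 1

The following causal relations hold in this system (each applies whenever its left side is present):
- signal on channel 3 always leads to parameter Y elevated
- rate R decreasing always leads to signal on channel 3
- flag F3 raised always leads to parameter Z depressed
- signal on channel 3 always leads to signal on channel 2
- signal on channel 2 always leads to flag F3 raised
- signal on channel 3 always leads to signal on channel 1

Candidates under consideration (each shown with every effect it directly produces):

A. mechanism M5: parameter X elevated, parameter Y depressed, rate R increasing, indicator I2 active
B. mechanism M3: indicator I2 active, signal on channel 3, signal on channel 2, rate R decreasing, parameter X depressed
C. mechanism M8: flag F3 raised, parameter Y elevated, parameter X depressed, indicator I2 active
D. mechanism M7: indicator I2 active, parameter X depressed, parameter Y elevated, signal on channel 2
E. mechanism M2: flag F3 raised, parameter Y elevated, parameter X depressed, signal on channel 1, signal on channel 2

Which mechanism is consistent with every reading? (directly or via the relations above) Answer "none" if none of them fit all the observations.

For each candidate, compare predicted effects to what was observed:
(A) mechanism M5 — parameter Y elevated -; indicator I2 active +; signal on channel 2 -; parameter X depressed -; signal on channel 1 -
(B) mechanism M3 — accounts for every observation (parameter Y elevated via signal on channel 3 → parameter Y elevated)
(C) mechanism M8 — parameter Y elevated +; indicator I2 active +; signal on channel 2 -; parameter X depressed +; signal on channel 1 -
(D) mechanism M7 — parameter Y elevated +; indicator I2 active +; signal on channel 2 +; parameter X depressed +; signal on channel 1 -
(E) mechanism M2 — does not account for indicator I2 active
Only (B) is consistent with every observation.

B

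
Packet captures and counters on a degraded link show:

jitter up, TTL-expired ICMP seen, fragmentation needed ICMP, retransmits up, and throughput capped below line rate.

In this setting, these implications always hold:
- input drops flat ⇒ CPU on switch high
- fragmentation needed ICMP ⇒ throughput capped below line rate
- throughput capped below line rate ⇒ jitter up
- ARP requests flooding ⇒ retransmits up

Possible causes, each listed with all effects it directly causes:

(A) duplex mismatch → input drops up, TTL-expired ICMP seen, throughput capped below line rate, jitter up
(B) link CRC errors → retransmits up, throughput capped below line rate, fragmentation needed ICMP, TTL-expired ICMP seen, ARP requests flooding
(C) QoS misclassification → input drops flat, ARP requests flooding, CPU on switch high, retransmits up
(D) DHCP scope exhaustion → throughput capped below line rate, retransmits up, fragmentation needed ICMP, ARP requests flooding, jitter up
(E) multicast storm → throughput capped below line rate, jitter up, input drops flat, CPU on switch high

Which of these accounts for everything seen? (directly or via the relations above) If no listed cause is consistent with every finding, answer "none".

Per-candidate check:
(A) duplex mismatch — jitter up match; TTL-expired ICMP seen match; fragmentation needed ICMP miss; retransmits up miss; throughput capped below line rate match
(B) link CRC errors — accounts for every observation (jitter up via throughput capped below line rate → jitter up)
(C) QoS misclassification — jitter up miss; TTL-expired ICMP seen miss; fragmentation needed ICMP miss; retransmits up match; throughput capped below line rate miss
(D) DHCP scope exhaustion — jitter up match; TTL-expired ICMP seen miss; fragmentation needed ICMP match; retransmits up match; throughput capped below line rate match
(E) multicast storm — jitter up match; TTL-expired ICMP seen miss; fragmentation needed ICMP miss; retransmits up miss; throughput capped below line rate match
Only (B) is consistent with every observation.

B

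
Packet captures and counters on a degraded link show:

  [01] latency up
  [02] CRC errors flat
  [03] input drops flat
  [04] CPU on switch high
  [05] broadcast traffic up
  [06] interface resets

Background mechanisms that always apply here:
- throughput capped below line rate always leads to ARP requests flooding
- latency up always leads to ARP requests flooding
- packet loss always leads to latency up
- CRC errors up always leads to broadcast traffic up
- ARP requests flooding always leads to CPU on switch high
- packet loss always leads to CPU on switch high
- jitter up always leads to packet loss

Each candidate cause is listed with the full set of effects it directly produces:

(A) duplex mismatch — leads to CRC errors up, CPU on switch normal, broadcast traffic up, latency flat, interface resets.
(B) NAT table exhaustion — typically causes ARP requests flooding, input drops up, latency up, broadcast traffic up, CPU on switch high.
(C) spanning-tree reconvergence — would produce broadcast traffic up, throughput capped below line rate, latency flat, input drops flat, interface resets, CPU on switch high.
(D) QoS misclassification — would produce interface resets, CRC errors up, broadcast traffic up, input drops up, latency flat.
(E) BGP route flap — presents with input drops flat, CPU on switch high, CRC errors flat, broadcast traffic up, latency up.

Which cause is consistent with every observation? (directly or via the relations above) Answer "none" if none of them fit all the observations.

Testing each hypothesis:
(A) duplex mismatch — latency up NO; CRC errors flat NO; input drops flat NO; CPU on switch high NO; broadcast traffic up yes; interface resets yes
(B) NAT table exhaustion — fails on CRC errors flat, input drops flat, interface resets (predicts input drops up, not input drops flat)
(C) spanning-tree reconvergence — latency up NO; CRC errors flat NO; input drops flat yes; CPU on switch high yes; broadcast traffic up yes; interface resets yes
(D) QoS misclassification — fails on latency up, CRC errors flat, input drops flat, CPU on switch high (predicts latency flat, not latency up; predicts CRC errors up, not CRC errors flat; predicts input drops up, not input drops flat)
(E) BGP route flap — latency up yes; CRC errors flat yes; input drops flat yes; CPU on switch high yes; broadcast traffic up yes; interface resets NO
No candidate is consistent with all observations.

none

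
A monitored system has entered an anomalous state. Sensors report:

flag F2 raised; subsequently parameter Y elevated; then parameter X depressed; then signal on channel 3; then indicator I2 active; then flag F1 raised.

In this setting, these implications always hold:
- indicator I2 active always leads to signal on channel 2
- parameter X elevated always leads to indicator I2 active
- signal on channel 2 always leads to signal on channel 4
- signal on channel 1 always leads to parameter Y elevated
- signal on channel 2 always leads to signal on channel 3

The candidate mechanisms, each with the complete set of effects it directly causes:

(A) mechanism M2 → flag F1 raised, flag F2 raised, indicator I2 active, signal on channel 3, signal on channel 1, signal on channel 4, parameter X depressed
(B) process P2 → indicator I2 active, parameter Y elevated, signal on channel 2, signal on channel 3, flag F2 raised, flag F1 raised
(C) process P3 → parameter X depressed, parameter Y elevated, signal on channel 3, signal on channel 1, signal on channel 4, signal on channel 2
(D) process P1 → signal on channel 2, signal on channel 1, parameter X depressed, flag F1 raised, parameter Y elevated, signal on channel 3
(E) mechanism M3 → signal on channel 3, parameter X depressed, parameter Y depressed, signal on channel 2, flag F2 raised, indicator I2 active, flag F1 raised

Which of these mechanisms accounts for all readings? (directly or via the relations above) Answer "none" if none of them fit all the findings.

A

Testing each hypothesis:
(A) mechanism M2 — flag F2 raised yes; parameter Y elevated yes (by signal on channel 1 → parameter Y elevated); parameter X depressed yes; signal on channel 3 yes; indicator I2 active yes; flag F1 raised yes
(B) process P2 — does not account for parameter X depressed
(C) process P3 — does not account for flag F2 raised, indicator I2 active, flag F1 raised
(D) process P1 — does not account for flag F2 raised, indicator I2 active
(E) mechanism M3 — flag F2 raised yes; parameter Y elevated NO; parameter X depressed yes; signal on channel 3 yes; indicator I2 active yes; flag F1 raised yes
(A) alone accounts for all the evidence.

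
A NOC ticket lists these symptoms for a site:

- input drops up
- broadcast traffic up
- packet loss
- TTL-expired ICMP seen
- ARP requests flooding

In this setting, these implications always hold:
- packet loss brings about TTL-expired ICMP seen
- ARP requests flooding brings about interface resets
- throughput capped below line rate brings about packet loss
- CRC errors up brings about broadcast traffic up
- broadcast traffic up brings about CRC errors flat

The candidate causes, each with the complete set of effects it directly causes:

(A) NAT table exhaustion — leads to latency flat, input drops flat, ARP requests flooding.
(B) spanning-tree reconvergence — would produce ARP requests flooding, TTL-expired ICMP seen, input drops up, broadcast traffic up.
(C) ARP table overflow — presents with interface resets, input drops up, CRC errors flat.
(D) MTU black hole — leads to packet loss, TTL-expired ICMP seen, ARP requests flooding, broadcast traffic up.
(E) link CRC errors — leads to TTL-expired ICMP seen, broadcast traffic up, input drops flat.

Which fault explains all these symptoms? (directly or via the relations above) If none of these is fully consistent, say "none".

none

For each candidate, compare predicted effects to what was observed:
(A) NAT table exhaustion — input drops up ✗; broadcast traffic up ✗; packet loss ✗; TTL-expired ICMP seen ✗; ARP requests flooding ✓
(B) spanning-tree reconvergence — does not account for packet loss
(C) ARP table overflow — input drops up ✓; broadcast traffic up ✗; packet loss ✗; TTL-expired ICMP seen ✗; ARP requests flooding ✗
(D) MTU black hole — input drops up ✗; broadcast traffic up ✓; packet loss ✓; TTL-expired ICMP seen ✓; ARP requests flooding ✓
(E) link CRC errors — input drops up ✗; broadcast traffic up ✓; packet loss ✗; TTL-expired ICMP seen ✓; ARP requests flooding ✗
None of the listed candidates fits everything.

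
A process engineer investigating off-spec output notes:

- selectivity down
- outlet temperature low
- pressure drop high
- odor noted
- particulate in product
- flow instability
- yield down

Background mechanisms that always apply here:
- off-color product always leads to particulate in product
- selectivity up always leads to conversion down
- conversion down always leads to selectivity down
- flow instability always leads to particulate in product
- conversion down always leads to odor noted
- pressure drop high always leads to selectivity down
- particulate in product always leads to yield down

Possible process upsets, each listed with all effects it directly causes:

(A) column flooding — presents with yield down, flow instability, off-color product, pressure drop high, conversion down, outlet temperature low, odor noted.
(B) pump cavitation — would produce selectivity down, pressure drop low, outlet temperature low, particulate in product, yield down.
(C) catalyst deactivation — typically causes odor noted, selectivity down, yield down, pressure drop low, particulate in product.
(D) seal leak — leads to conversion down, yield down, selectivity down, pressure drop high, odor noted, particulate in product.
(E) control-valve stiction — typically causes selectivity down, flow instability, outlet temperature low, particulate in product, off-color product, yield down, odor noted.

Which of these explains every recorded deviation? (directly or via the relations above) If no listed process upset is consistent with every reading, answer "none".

A

Testing each hypothesis:
(A) column flooding — accounts for every observation (selectivity down through pressure drop high → selectivity down)
(B) pump cavitation — selectivity down match; outlet temperature low match; pressure drop high miss; odor noted miss; particulate in product match; flow instability miss; yield down match
(C) catalyst deactivation — selectivity down match; outlet temperature low miss; pressure drop high miss; odor noted match; particulate in product match; flow instability miss; yield down match
(D) seal leak — selectivity down match; outlet temperature low miss; pressure drop high match; odor noted match; particulate in product match; flow instability miss; yield down match
(E) control-valve stiction — selectivity down match; outlet temperature low match; pressure drop high miss; odor noted match; particulate in product match; flow instability match; yield down match
(A) alone accounts for all the evidence.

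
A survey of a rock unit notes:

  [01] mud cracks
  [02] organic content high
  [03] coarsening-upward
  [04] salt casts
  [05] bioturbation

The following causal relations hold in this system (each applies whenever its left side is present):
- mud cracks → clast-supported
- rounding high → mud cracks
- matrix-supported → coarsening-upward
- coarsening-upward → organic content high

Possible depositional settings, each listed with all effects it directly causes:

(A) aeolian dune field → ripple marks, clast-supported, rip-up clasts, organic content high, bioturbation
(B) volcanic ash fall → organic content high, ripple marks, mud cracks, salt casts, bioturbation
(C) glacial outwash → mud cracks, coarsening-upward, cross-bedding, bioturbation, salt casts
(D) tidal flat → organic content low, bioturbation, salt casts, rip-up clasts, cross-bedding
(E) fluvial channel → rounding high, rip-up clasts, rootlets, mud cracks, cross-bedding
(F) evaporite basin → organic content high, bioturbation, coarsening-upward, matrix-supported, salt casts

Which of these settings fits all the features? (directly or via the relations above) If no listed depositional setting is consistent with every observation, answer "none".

C

Testing each hypothesis:
(A) aeolian dune field — does not account for mud cracks, coarsening-upward, salt casts
(B) volcanic ash fall — does not account for coarsening-upward
(C) glacial outwash — mud cracks +; organic content high + (by coarsening-upward → organic content high); coarsening-upward +; salt casts +; bioturbation +
(D) tidal flat — mud cracks -; organic content high -; coarsening-upward -; salt casts +; bioturbation +
(E) fluvial channel — does not account for organic content high, coarsening-upward, salt casts, bioturbation
(F) evaporite basin — mud cracks -; organic content high +; coarsening-upward +; salt casts +; bioturbation +
(C) alone accounts for all the evidence.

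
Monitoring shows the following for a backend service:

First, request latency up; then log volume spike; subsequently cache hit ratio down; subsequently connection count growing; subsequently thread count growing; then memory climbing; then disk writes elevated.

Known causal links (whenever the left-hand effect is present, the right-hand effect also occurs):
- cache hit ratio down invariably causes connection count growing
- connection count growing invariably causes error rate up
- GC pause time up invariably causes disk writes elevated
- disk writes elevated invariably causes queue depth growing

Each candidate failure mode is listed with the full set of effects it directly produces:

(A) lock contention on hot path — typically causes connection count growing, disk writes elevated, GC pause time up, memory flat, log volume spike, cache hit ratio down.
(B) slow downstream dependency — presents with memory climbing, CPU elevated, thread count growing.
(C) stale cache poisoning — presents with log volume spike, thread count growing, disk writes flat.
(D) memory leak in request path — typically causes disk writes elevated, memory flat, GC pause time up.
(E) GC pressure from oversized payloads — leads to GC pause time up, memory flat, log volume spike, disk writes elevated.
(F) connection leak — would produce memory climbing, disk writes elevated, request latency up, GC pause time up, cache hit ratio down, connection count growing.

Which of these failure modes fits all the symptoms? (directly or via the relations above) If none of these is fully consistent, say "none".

Per-candidate check:
(A) lock contention on hot path — fails on request latency up, thread count growing, memory climbing (predicts memory flat, not memory climbing)
(B) slow downstream dependency — does not account for request latency up, log volume spike, cache hit ratio down, connection count growing, disk writes elevated
(C) stale cache poisoning — fails on request latency up, cache hit ratio down, connection count growing, memory climbing, disk writes elevated (predicts disk writes flat, not disk writes elevated)
(D) memory leak in request path — request latency up -; log volume spike -; cache hit ratio down -; connection count growing -; thread count growing -; memory climbing -; disk writes elevated +
(E) GC pressure from oversized payloads — fails on request latency up, cache hit ratio down, connection count growing, thread count growing, memory climbing (predicts memory flat, not memory climbing)
(F) connection leak — request latency up +; log volume spike -; cache hit ratio down +; connection count growing +; thread count growing -; memory climbing +; disk writes elevated +
Every candidate fails on at least one observation.

none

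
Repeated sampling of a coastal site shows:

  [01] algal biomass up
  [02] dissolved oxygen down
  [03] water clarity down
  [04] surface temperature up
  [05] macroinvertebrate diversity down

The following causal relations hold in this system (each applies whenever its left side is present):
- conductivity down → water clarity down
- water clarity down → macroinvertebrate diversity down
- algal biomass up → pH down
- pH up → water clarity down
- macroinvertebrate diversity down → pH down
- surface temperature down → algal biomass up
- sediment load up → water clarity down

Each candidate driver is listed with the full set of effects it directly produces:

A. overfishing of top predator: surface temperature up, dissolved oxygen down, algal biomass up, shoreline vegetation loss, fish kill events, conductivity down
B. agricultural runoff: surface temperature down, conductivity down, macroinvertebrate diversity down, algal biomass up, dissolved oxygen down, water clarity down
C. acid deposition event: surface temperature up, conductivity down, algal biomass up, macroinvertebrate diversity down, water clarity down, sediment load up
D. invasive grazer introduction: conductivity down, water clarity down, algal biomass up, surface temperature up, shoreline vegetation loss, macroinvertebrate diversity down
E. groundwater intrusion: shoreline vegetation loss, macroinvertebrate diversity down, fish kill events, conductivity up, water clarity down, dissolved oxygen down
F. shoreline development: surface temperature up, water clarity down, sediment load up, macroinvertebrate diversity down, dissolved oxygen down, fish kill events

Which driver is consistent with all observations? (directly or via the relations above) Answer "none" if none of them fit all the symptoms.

Testing each hypothesis:
(A) overfishing of top predator — algal biomass up +; dissolved oxygen down +; water clarity down + (via conductivity down → water clarity down); surface temperature up +; macroinvertebrate diversity down + (via conductivity down → water clarity down → macroinvertebrate diversity down)
(B) agricultural runoff — algal biomass up +; dissolved oxygen down +; water clarity down +; surface temperature up -; macroinvertebrate diversity down +
(C) acid deposition event — algal biomass up +; dissolved oxygen down -; water clarity down +; surface temperature up +; macroinvertebrate diversity down +
(D) invasive grazer introduction — algal biomass up +; dissolved oxygen down -; water clarity down +; surface temperature up +; macroinvertebrate diversity down +
(E) groundwater intrusion — does not account for algal biomass up, surface temperature up
(F) shoreline development — algal biomass up -; dissolved oxygen down +; water clarity down +; surface temperature up +; macroinvertebrate diversity down +
(A) alone accounts for all the evidence.

A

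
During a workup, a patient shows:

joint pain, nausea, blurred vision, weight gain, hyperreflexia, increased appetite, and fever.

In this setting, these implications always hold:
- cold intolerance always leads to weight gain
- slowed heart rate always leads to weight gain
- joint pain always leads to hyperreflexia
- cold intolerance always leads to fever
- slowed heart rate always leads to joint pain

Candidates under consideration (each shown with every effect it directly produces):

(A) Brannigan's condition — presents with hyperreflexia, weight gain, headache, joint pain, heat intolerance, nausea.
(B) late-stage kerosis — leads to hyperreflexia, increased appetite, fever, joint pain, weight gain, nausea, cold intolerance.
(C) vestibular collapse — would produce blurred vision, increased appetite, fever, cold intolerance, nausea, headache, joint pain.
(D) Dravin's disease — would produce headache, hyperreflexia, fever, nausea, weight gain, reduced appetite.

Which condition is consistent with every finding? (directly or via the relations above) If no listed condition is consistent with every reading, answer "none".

Checking each candidate against the observations:
(A) Brannigan's condition — joint pain +; nausea +; blurred vision -; weight gain +; hyperreflexia +; increased appetite -; fever -
(B) late-stage kerosis — joint pain +; nausea +; blurred vision -; weight gain +; hyperreflexia +; increased appetite +; fever +
(C) vestibular collapse — accounts for every observation (weight gain through cold intolerance → weight gain)
(D) Dravin's disease — joint pain -; nausea +; blurred vision -; weight gain +; hyperreflexia +; increased appetite -; fever +
(C) alone accounts for all the evidence.

C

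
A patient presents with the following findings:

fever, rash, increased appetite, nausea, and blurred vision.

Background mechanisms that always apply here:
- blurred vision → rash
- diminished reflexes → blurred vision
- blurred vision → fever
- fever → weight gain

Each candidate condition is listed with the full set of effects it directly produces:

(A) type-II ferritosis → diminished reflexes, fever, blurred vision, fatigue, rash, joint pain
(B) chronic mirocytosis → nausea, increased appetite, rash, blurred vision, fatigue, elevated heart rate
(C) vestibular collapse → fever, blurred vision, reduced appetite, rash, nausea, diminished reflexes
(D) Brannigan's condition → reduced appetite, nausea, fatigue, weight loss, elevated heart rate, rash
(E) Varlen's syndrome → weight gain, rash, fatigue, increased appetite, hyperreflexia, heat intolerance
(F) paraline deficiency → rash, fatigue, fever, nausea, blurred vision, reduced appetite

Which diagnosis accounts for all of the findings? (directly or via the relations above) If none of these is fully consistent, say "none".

B

For each candidate, compare predicted effects to what was observed:
(A) type-II ferritosis — fever match; rash match; increased appetite miss; nausea miss; blurred vision match
(B) chronic mirocytosis — fever match (via blurred vision → fever); rash match; increased appetite match; nausea match; blurred vision match
(C) vestibular collapse — fever match; rash match; increased appetite miss; nausea match; blurred vision match
(D) Brannigan's condition — fails on fever, increased appetite, blurred vision (predicts reduced appetite, not increased appetite)
(E) Varlen's syndrome — does not account for fever, nausea, blurred vision
(F) paraline deficiency — fails on increased appetite (predicts reduced appetite, not increased appetite)
Only (B) is consistent with every observation.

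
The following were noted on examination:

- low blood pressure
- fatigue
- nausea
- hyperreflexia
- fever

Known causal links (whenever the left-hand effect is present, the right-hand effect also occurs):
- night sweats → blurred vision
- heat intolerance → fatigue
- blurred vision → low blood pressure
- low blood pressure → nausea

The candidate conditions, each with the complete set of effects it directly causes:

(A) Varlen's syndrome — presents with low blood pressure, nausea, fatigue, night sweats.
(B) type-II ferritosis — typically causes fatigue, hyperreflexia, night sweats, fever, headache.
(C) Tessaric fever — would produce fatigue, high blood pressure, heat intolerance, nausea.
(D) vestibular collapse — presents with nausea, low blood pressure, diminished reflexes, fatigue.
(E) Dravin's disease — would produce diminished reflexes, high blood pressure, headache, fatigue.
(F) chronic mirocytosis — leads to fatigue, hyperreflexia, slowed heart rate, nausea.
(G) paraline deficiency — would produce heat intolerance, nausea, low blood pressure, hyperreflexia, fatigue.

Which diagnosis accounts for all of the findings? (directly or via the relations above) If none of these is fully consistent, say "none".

For each candidate, compare predicted effects to what was observed:
(A) Varlen's syndrome — low blood pressure ✓; fatigue ✓; nausea ✓; hyperreflexia ✗; fever ✗
(B) type-II ferritosis — accounts for every observation (low blood pressure through night sweats → blurred vision → low blood pressure)
(C) Tessaric fever — fails on low blood pressure, hyperreflexia, fever (predicts high blood pressure, not low blood pressure)
(D) vestibular collapse — fails on hyperreflexia, fever (predicts diminished reflexes, not hyperreflexia)
(E) Dravin's disease — fails on low blood pressure, nausea, hyperreflexia, fever (predicts high blood pressure, not low blood pressure; predicts diminished reflexes, not hyperreflexia)
(F) chronic mirocytosis — low blood pressure ✗; fatigue ✓; nausea ✓; hyperreflexia ✓; fever ✗
(G) paraline deficiency — low blood pressure ✓; fatigue ✓; nausea ✓; hyperreflexia ✓; fever ✗
(B) alone accounts for all the evidence.

B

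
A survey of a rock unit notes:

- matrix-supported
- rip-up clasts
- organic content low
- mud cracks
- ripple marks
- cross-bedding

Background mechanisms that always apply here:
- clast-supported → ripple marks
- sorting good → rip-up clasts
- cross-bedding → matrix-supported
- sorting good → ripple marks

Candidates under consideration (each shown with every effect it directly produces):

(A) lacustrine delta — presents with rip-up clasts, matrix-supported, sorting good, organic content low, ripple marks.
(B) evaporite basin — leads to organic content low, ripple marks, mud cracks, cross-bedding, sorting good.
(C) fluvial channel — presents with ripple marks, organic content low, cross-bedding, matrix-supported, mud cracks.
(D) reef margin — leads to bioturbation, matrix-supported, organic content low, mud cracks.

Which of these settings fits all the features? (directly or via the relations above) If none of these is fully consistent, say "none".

Checking each candidate against the observations:
(A) lacustrine delta — does not account for mud cracks, cross-bedding
(B) evaporite basin — matrix-supported match (through cross-bedding → matrix-supported); rip-up clasts match (through sorting good → rip-up clasts); organic content low match; mud cracks match; ripple marks match; cross-bedding match
(C) fluvial channel — does not account for rip-up clasts
(D) reef margin — matrix-supported match; rip-up clasts miss; organic content low match; mud cracks match; ripple marks miss; cross-bedding miss
(B) is the only candidate with no mismatches.

B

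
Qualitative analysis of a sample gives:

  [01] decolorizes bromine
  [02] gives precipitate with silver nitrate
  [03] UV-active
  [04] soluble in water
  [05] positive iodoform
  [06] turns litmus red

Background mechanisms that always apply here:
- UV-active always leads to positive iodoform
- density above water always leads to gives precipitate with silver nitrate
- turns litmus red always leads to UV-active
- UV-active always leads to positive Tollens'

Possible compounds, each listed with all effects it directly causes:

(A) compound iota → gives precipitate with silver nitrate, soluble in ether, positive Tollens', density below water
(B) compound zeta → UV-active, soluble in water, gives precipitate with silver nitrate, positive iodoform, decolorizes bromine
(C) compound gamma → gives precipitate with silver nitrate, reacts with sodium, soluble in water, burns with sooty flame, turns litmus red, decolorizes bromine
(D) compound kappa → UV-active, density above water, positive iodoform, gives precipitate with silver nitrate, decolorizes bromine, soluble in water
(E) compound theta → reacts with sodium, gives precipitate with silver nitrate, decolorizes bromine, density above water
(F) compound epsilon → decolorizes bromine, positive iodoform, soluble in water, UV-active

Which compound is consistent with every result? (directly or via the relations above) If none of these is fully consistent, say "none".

Checking each candidate against the observations:
(A) compound iota — decolorizes bromine NO; gives precipitate with silver nitrate yes; UV-active NO; soluble in water NO; positive iodoform NO; turns litmus red NO
(B) compound zeta — does not account for turns litmus red
(C) compound gamma — accounts for every observation (UV-active via turns litmus red → UV-active)
(D) compound kappa — decolorizes bromine yes; gives precipitate with silver nitrate yes; UV-active yes; soluble in water yes; positive iodoform yes; turns litmus red NO
(E) compound theta — decolorizes bromine yes; gives precipitate with silver nitrate yes; UV-active NO; soluble in water NO; positive iodoform NO; turns litmus red NO
(F) compound epsilon — decolorizes bromine yes; gives precipitate with silver nitrate NO; UV-active yes; soluble in water yes; positive iodoform yes; turns litmus red NO
(C) is the only candidate with no mismatches.

C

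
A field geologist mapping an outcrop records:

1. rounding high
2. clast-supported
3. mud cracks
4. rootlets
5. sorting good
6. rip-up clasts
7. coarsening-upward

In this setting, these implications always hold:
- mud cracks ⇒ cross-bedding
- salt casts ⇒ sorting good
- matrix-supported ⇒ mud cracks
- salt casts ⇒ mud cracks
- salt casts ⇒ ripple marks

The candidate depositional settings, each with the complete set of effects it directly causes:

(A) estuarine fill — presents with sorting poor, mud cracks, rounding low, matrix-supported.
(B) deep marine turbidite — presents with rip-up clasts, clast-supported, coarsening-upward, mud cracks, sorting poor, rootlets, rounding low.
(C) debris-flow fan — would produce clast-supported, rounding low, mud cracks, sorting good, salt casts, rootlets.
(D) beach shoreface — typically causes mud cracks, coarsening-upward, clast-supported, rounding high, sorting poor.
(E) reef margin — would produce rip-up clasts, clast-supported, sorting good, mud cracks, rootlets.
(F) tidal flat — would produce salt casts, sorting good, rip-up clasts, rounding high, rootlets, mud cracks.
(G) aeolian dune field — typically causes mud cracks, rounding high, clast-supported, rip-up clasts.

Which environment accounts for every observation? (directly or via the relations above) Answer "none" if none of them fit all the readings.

none

Checking each candidate against the observations:
(A) estuarine fill — fails on rounding high, clast-supported, rootlets, sorting good, rip-up clasts, coarsening-upward (predicts rounding low, not rounding high; predicts matrix-supported, not clast-supported; predicts sorting poor, not sorting good)
(B) deep marine turbidite — rounding high NO; clast-supported yes; mud cracks yes; rootlets yes; sorting good NO; rip-up clasts yes; coarsening-upward yes
(C) debris-flow fan — rounding high NO; clast-supported yes; mud cracks yes; rootlets yes; sorting good yes; rip-up clasts NO; coarsening-upward NO
(D) beach shoreface — fails on rootlets, sorting good, rip-up clasts (predicts sorting poor, not sorting good)
(E) reef margin — rounding high NO; clast-supported yes; mud cracks yes; rootlets yes; sorting good yes; rip-up clasts yes; coarsening-upward NO
(F) tidal flat — rounding high yes; clast-supported NO; mud cracks yes; rootlets yes; sorting good yes; rip-up clasts yes; coarsening-upward NO
(G) aeolian dune field — does not account for rootlets, sorting good, coarsening-upward
Every candidate fails on at least one observation.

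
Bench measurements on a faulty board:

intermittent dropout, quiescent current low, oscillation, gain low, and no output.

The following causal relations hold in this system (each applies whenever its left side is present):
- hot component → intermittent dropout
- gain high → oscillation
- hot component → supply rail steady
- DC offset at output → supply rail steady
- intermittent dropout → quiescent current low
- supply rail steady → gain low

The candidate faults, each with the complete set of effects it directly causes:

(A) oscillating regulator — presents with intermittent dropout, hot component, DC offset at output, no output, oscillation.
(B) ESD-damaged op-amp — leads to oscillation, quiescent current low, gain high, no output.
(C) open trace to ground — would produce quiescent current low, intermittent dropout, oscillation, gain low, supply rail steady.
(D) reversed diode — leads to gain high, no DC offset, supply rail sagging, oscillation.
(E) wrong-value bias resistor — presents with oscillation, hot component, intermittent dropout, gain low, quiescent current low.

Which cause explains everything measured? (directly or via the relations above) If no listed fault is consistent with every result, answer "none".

A

Checking each candidate against the observations:
(A) oscillating regulator — accounts for every observation (quiescent current low via intermittent dropout → quiescent current low)
(B) ESD-damaged op-amp — intermittent dropout -; quiescent current low +; oscillation +; gain low -; no output +
(C) open trace to ground — intermittent dropout +; quiescent current low +; oscillation +; gain low +; no output -
(D) reversed diode — intermittent dropout -; quiescent current low -; oscillation +; gain low -; no output -
(E) wrong-value bias resistor — does not account for no output
(A) alone accounts for all the evidence.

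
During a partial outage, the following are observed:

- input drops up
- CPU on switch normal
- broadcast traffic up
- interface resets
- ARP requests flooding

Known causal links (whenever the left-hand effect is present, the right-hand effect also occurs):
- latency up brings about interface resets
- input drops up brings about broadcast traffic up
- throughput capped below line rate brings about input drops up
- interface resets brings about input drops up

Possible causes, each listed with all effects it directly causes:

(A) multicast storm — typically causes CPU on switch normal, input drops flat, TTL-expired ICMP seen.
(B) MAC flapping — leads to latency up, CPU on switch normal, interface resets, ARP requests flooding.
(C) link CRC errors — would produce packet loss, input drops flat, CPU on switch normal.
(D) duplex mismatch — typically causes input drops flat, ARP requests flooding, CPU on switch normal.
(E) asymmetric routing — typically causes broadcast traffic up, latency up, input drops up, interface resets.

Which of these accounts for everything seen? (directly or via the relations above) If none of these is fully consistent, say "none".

Testing each hypothesis:
(A) multicast storm — input drops up -; CPU on switch normal +; broadcast traffic up -; interface resets -; ARP requests flooding -
(B) MAC flapping — input drops up + (by interface resets → input drops up); CPU on switch normal +; broadcast traffic up + (by interface resets → input drops up → broadcast traffic up); interface resets +; ARP requests flooding +
(C) link CRC errors — input drops up -; CPU on switch normal +; broadcast traffic up -; interface resets -; ARP requests flooding -
(D) duplex mismatch — fails on input drops up, broadcast traffic up, interface resets (predicts input drops flat, not input drops up)
(E) asymmetric routing — does not account for CPU on switch normal, ARP requests flooding
(B) is the only candidate with no mismatches.

B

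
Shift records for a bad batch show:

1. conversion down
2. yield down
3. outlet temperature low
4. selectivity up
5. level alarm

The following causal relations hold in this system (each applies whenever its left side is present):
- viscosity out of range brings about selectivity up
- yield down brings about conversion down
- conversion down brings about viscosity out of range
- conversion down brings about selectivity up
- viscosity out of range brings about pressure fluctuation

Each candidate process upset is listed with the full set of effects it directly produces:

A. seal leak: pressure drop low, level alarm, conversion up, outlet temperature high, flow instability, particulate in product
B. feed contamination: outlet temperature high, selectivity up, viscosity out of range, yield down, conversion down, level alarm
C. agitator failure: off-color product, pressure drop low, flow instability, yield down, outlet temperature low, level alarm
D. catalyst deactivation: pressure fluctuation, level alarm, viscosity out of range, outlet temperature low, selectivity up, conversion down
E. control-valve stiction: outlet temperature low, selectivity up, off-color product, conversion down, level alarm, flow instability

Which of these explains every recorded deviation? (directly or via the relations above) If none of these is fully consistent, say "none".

C

Checking each candidate against the observations:
(A) seal leak — conversion down miss; yield down miss; outlet temperature low miss; selectivity up miss; level alarm match
(B) feed contamination — fails on outlet temperature low (predicts outlet temperature high, not outlet temperature low)
(C) agitator failure — accounts for every observation (conversion down via yield down → conversion down)
(D) catalyst deactivation — conversion down match; yield down miss; outlet temperature low match; selectivity up match; level alarm match
(E) control-valve stiction — conversion down match; yield down miss; outlet temperature low match; selectivity up match; level alarm match
Only (C) is consistent with every observation.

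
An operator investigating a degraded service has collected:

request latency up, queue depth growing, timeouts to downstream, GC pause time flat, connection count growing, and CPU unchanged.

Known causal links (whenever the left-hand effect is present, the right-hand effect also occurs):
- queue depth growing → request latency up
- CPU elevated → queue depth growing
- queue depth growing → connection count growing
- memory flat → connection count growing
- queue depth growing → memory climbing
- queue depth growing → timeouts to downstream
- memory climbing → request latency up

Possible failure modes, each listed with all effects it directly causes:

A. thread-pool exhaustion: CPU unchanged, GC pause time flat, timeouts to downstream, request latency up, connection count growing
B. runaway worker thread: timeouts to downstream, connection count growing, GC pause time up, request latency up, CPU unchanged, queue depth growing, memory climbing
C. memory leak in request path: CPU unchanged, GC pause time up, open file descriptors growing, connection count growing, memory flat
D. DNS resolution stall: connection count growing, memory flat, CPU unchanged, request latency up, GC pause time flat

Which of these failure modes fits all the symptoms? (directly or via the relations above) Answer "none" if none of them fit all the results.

For each candidate, compare predicted effects to what was observed:
(A) thread-pool exhaustion — request latency up yes; queue depth growing NO; timeouts to downstream yes; GC pause time flat yes; connection count growing yes; CPU unchanged yes
(B) runaway worker thread — request latency up yes; queue depth growing yes; timeouts to downstream yes; GC pause time flat NO; connection count growing yes; CPU unchanged yes
(C) memory leak in request path — request latency up NO; queue depth growing NO; timeouts to downstream NO; GC pause time flat NO; connection count growing yes; CPU unchanged yes
(D) DNS resolution stall — request latency up yes; queue depth growing NO; timeouts to downstream NO; GC pause time flat yes; connection count growing yes; CPU unchanged yes
Every candidate fails on at least one observation.

none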